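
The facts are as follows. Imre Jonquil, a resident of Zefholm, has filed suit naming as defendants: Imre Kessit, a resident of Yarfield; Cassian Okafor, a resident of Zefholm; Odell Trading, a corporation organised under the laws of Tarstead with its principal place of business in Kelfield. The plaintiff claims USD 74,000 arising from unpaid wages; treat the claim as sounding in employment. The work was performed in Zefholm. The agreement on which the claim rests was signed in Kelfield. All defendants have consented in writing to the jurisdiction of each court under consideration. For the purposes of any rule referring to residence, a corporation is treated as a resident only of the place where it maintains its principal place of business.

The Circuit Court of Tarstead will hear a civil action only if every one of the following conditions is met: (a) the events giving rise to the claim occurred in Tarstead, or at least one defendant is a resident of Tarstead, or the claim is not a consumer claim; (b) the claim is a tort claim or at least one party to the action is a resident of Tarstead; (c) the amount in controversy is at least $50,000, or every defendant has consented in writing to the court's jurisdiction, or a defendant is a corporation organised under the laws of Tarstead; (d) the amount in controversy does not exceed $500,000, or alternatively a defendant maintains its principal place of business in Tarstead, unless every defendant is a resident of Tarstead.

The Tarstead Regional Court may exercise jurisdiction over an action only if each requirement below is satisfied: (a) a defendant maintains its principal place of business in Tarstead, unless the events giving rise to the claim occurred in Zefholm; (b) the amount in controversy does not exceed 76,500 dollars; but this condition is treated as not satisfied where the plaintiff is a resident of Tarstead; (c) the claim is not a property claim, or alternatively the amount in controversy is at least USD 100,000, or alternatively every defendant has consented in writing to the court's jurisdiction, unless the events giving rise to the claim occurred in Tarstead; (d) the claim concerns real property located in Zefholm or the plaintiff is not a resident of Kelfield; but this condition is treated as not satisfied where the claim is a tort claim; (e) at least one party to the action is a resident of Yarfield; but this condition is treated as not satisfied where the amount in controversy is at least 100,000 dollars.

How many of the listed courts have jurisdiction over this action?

The Circuit Court of Tarstead:
  (a) The claim is an employment claim, not a consumer claim, so one alternative holds. Condition met.
  (b) The claim is an employment claim, not a tort claim; no party resides in Tarstead — no alternative holds. Not satisfied.
  (c) The amount in controversy is 74,000 dollars, which meets the 50,000 dollars floor — that alternative is enough. Met.
  (d) The amount in controversy is 74,000 dollars, within the $500,000 ceiling — that alternative is enough. Condition met.
  → Not every requirement is met — no jurisdiction.
The Tarstead Regional Court:
  (a) The corporate defendant(s) have their principal place of business in Kelfield, not Tarstead. But the operative events occurred in Zefholm, and the 'unless' clause therefore excuses the requirement. Met.
  (b) The amount in controversy is USD 74,000, within the $76,500 ceiling. And the carve-out is inapplicable — the plaintiff resides in Zefholm, not Tarstead. Condition met.
  (c) The claim is an employment claim, not a property claim, which satisfies one of the alternatives. Met.
  (d) The plaintiff resides in Zefholm, which is not Kelfield, which satisfies one of the alternatives. The carve-out does not apply: the claim is an employment claim, not a tort claim. Condition met.
  (e) Imre Kessit resides in Yarfield. And the carve-out is inapplicable — the amount in controversy is $74,000, below the USD 100,000 floor. Condition met.
  → Jurisdiction lies.
Courts with jurisdiction: the Tarstead Regional Court — 1 in total.

1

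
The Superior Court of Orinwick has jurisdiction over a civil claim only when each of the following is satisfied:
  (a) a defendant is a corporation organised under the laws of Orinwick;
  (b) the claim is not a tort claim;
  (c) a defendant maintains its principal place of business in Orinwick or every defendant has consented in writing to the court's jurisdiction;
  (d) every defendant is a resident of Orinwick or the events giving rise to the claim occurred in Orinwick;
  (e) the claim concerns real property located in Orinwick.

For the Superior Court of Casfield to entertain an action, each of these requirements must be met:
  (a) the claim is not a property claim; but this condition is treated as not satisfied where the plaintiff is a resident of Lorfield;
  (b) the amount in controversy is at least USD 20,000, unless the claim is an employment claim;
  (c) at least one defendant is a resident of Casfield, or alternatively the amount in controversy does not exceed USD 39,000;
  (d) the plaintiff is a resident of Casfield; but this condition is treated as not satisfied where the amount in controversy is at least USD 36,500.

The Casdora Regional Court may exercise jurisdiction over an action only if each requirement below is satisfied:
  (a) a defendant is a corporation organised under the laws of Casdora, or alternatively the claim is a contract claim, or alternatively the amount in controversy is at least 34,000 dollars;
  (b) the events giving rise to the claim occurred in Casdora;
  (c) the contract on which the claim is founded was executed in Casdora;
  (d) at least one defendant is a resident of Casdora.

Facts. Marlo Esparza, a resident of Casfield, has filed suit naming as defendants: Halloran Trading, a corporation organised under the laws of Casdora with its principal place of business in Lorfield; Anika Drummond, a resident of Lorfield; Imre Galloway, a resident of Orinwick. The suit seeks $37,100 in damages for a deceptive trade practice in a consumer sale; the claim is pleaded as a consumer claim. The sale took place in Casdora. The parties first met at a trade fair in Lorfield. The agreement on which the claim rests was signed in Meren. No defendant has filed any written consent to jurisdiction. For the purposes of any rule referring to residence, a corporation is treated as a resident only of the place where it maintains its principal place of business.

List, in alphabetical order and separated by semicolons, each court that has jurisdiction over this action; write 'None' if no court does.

The Superior Court of Orinwick:
  (a) The corporate defendant(s) are organised in Casdora, not Orinwick. Not met.
  (b) The claim is a consumer claim, not a tort claim. Satisfied.
  (c) The corporate defendant(s) have their principal place of business in Lorfield, not Orinwick; no such written consent has been filed — none of the alternatives is met. Not met.
  (d) The defendants reside as follows — Halloran Trading in Lorfield, Anika Drummond in Lorfield, Imre Galloway in Orinwick — not all in Orinwick; the operative events occurred in Casdora, not Orinwick — no alternative holds. Condition not met.
  (e) The claim does not concern real property. Not satisfied.
  → No jurisdiction.
The Superior Court of Casfield:
  (a) The claim is a consumer claim, not a property claim. And the carve-out is inapplicable — the plaintiff resides in Casfield, not Lorfield. Met.
  (b) The amount in controversy is 37,100 dollars, which meets the USD 20,000 floor. Satisfied.
  (c) The amount in controversy is 37,100 dollars, within the USD 39,000 ceiling — that alternative is enough. Met.
  (d) The plaintiff resides in Casfield. However, the amount in controversy is $37,100, which meets the USD 36,500 floor, which falls within the stated exception and so defeats the condition. Condition not met.
  → At least one condition fails; no jurisdiction.
The Casdora Regional Court:
  (a) Halloran Trading is organised under the laws of Casdora — that alternative is enough. Condition met.
  (b) The operative events occurred in Casdora. Met.
  (c) The contract was executed in Meren, not Casdora. Not satisfied.
  (d) No defendant resides in Casdora (they reside in Lorfield, Lorfield, Orinwick). Fails.
  → Not every requirement is met — no jurisdiction.

None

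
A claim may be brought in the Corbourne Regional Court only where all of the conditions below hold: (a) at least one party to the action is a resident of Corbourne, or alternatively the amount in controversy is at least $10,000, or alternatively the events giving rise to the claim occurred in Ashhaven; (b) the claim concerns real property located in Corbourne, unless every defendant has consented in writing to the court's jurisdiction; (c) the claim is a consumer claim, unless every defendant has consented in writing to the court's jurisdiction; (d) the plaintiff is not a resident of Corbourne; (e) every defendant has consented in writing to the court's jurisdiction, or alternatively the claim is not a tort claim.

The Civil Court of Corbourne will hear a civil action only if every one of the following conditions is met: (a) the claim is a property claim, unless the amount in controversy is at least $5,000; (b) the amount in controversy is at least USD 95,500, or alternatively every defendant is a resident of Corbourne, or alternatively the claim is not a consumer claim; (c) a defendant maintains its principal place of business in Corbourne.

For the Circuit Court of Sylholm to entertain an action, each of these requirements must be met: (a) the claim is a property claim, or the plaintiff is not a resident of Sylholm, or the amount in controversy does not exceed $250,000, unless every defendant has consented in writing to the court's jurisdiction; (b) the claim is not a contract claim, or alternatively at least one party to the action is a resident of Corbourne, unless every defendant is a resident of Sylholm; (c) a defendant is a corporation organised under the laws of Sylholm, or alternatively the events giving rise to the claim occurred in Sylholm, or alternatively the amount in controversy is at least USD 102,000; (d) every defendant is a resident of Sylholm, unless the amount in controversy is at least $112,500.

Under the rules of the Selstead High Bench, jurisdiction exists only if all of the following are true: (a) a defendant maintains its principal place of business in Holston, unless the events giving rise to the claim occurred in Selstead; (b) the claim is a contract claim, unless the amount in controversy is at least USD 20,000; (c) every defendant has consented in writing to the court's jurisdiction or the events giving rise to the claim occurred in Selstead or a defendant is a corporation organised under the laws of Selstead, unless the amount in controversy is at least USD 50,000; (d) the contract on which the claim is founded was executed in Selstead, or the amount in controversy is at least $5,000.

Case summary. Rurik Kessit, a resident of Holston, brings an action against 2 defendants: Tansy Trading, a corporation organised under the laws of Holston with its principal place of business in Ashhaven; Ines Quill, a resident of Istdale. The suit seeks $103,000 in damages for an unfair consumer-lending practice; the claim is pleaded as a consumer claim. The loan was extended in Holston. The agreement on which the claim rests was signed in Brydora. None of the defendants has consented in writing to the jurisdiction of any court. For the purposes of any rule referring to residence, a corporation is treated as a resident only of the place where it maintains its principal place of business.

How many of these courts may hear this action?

0

The Corbourne Regional Court:
  (a) The amount in controversy is $103,000, which meets the $10,000 floor, so one alternative holds. Met.
  (b) The claim does not concern real property. The proviso offers no rescue either, since no such written consent has been filed. Fails.
  (c) The claim is a consumer claim. Satisfied.
  (d) The plaintiff resides in Holston, which is not Corbourne. Met.
  (e) The claim is a consumer claim, not a tort claim, so one alternative holds. Satisfied.
  → Not every requirement is met — no jurisdiction.
The Civil Court of Corbourne:
  (a) The claim is a consumer claim, not a property claim. But the amount in controversy is $103,000, which meets the USD 5,000 floor, and the 'unless' clause therefore excuses the requirement. Satisfied.
  (b) The amount in controversy is $103,000, which meets the $95,500 floor, so one alternative holds. Met.
  (c) The corporate defendant(s) have their principal place of business in Ashhaven, not Corbourne. Condition not met.
  → Not every requirement is met — no jurisdiction.
The Circuit Court of Sylholm:
  (a) The plaintiff resides in Holston, which is not Sylholm, so this disjunct is met. Condition met.
  (b) The claim is a consumer claim, not a contract claim — that alternative is enough. Met.
  (c) The amount in controversy is USD 103,000, which meets the $102,000 floor, so one alternative holds. Satisfied.
  (d) The defendants reside as follows — Tansy Trading in Ashhaven, Ines Quill in Istdale — not all in Sylholm. Nor does the 'unless' clause help: the amount in controversy is USD 103,000, below the $112,500 floor. Not met.
  → At least one condition fails; no jurisdiction.
The Selstead High Bench:
  (a) The corporate defendant(s) have their principal place of business in Ashhaven, not Holston. The proviso offers no rescue either, since the operative events occurred in Holston, not Selstead. Condition not met.
  (b) The claim is a consumer claim, not a contract claim. But the amount in controversy is USD 103,000, which meets the USD 20,000 floor, and the 'unless' clause therefore excuses the requirement. Condition met.
  (c) No such written consent has been filed; the operative events occurred in Holston, not Selstead; the corporate defendant(s) are organised in Holston, not Selstead — every alternative fails. The proviso rescues it, though: the amount in controversy is 103,000 dollars, which meets the $50,000 floor. Satisfied.
  (d) The amount in controversy is USD 103,000, which meets the USD 5,000 floor, so this disjunct is met. Met.
  → The court lacks jurisdiction.
No court satisfies all of its conditions.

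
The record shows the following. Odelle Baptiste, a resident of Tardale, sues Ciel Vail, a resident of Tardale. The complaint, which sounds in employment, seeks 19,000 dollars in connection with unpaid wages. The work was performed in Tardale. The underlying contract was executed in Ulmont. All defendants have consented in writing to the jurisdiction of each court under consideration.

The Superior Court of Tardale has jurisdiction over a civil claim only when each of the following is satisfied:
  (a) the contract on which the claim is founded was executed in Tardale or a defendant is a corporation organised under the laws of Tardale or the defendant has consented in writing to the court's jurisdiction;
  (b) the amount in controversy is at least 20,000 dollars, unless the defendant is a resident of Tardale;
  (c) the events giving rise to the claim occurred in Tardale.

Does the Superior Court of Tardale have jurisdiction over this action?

The Superior Court of Tardale:
  (a) Every defendant has filed written consent, so this disjunct is met. Condition met.
  (b) The amount in controversy is 19,000 dollars, below the USD 20,000 floor. However, the defendant resides in Tardale, so the 'unless' proviso supplies this condition. Satisfied.
  (c) The operative events occurred in Tardale. Condition met.
  → The court has jurisdiction.

Yes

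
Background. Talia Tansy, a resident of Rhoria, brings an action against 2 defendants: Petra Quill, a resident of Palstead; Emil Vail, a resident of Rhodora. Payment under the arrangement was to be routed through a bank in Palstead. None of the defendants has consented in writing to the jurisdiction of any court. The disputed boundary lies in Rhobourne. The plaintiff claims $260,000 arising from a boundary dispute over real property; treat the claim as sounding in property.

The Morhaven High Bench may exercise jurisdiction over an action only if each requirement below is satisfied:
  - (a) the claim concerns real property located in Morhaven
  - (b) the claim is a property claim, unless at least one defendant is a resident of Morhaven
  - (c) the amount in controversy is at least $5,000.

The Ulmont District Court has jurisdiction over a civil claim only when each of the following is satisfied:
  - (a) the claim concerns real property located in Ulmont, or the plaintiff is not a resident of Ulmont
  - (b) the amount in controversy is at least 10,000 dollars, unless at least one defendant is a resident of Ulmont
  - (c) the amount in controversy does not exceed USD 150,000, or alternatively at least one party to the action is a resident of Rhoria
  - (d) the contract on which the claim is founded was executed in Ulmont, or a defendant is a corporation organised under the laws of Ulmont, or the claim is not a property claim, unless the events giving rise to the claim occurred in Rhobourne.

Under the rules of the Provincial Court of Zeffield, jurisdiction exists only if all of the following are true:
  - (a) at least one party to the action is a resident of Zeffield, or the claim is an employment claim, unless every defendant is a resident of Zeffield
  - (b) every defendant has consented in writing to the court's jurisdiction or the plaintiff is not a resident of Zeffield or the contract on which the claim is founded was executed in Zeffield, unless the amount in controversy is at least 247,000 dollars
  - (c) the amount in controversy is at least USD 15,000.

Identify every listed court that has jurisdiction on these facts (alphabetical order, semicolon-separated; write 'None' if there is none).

The Morhaven High Bench:
  (a) The property lies in Rhobourne, not Morhaven. Not satisfied.
  (b) The claim is a property claim. Condition met.
  (c) The amount in controversy is $260,000, which meets the $5,000 floor. Satisfied.
  → The court lacks jurisdiction.
The Ulmont District Court:
  (a) The plaintiff resides in Rhoria, which is not Ulmont, so this disjunct is met. Condition met.
  (b) The amount in controversy is USD 260,000, which meets the USD 10,000 floor. Satisfied.
  (c) Talia Tansy resides in Rhoria, so one alternative holds. Satisfied.
  (d) No contract (and hence no place of execution) is alleged; no defendant is a corporation; the claim is a property claim — no alternative holds. But the operative events occurred in Rhobourne, and the 'unless' clause therefore excuses the requirement. Satisfied.
  → All conditions met; jurisdiction exists.
The Provincial Court of Zeffield:
  (a) No party resides in Zeffield; the claim is a property claim, not an employment claim — none of the alternatives is met. The proviso offers no rescue either, since the defendants reside as follows — Petra Quill in Palstead, Emil Vail in Rhodora — not all in Zeffield. Condition not met.
  (b) The plaintiff resides in Rhoria, which is not Zeffield, which satisfies one of the alternatives. Satisfied.
  (c) The amount in controversy is 260,000 dollars, which meets the USD 15,000 floor. Condition met.
  → The court lacks jurisdiction.

the Ulmont District Court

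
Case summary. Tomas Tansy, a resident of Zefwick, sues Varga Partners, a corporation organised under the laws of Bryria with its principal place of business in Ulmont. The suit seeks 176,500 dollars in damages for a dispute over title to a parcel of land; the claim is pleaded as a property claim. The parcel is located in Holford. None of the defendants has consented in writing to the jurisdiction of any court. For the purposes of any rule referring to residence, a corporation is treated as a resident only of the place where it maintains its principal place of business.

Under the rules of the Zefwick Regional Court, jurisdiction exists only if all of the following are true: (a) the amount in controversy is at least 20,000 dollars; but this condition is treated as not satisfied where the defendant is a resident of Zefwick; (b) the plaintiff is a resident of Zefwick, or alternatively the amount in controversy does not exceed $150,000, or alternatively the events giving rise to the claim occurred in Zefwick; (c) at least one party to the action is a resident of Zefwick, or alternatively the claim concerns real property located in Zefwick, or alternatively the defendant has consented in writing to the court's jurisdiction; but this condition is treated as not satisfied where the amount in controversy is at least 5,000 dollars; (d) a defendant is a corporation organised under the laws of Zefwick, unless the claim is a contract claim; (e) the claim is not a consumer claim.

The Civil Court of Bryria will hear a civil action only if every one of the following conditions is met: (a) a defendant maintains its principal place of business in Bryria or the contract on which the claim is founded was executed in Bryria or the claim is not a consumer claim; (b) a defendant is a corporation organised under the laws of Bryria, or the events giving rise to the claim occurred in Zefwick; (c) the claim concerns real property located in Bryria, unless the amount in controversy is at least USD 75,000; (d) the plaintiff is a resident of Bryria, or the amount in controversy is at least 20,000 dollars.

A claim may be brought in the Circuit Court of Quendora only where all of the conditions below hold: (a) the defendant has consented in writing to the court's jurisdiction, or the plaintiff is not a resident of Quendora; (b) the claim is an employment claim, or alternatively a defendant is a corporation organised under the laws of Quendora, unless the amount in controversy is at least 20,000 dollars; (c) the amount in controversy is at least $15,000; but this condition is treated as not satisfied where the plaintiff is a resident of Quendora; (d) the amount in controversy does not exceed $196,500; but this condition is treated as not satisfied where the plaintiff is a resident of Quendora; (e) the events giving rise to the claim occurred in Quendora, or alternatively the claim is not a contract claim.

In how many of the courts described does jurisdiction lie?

The Zefwick Regional Court:
  (a) The amount in controversy is 176,500 dollars, which meets the USD 20,000 floor. The carve-out does not apply: the defendant resides in Ulmont, not Zefwick. Condition met.
  (b) The plaintiff resides in Zefwick — that alternative is enough. Condition met.
  (c) Tomas Tansy resides in Zefwick, which satisfies one of the alternatives. But the amount in controversy is USD 176,500, which meets the $5,000 floor, triggering the carve-out and defeating this condition. Condition not met.
  (d) The corporate defendant(s) are organised in Bryria, not Zefwick. Nor does the 'unless' clause help: the claim is a property claim, not a contract claim. Not met.
  (e) The claim is a property claim, not a consumer claim. Met.
  → The court lacks jurisdiction.
The Civil Court of Bryria:
  (a) The claim is a property claim, not a consumer claim — that alternative is enough. Condition met.
  (b) Varga Partners is organised under the laws of Bryria, so this disjunct is met. Met.
  (c) The property lies in Holford, not Bryria. But the amount in controversy is $176,500, which meets the $75,000 floor, and the 'unless' clause therefore excuses the requirement. Met.
  (d) The amount in controversy is USD 176,500, which meets the USD 20,000 floor, which satisfies one of the alternatives. Condition met.
  → The court has jurisdiction.
The Circuit Court of Quendora:
  (a) The plaintiff resides in Zefwick, which is not Quendora, so this disjunct is met. Met.
  (b) The claim is a property claim, not an employment claim; the corporate defendant(s) are organised in Bryria, not Quendora — every alternative fails. The proviso rescues it, though: the amount in controversy is USD 176,500, which meets the 20,000 dollars floor. Met.
  (c) The amount in controversy is USD 176,500, which meets the 15,000 dollars floor. The carve-out does not apply: the plaintiff resides in Zefwick, not Quendora. Condition met.
  (d) The amount in controversy is 176,500 dollars, within the 196,500 dollars ceiling. The exception is not triggered, since the plaintiff resides in Zefwick, not Quendora. Met.
  (e) The claim is a property claim, not a contract claim, which satisfies one of the alternatives. Met.
  → Every requirement is satisfied — jurisdiction.
Courts with jurisdiction: the Civil Court of Bryria, the Circuit Court of Quendora — 2 in total.

2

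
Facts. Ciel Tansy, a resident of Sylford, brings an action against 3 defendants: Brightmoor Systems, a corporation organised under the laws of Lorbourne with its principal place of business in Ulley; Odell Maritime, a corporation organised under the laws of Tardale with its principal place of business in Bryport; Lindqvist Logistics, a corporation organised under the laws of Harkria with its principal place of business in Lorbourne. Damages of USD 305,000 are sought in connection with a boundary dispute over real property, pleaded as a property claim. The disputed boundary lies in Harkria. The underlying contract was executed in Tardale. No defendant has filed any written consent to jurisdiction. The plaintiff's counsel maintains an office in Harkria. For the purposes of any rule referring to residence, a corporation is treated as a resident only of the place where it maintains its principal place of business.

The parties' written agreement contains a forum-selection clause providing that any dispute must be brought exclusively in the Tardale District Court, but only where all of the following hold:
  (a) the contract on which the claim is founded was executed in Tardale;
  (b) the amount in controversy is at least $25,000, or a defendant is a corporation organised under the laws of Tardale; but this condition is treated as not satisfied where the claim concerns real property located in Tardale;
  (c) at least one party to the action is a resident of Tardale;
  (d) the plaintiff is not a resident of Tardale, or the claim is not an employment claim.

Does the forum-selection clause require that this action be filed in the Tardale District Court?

No

The Tardale District Court:
  (a) The contract was executed in Tardale. Met.
  (b) The amount in controversy is $305,000, which meets the $25,000 floor, which satisfies one of the alternatives. And the carve-out is inapplicable — the property lies in Harkria, not Tardale. Satisfied.
  (c) No party resides in Tardale. Not met.
  (d) The plaintiff resides in Sylford, which is not Tardale, so this disjunct is met. Satisfied.
  → The clause does not apply.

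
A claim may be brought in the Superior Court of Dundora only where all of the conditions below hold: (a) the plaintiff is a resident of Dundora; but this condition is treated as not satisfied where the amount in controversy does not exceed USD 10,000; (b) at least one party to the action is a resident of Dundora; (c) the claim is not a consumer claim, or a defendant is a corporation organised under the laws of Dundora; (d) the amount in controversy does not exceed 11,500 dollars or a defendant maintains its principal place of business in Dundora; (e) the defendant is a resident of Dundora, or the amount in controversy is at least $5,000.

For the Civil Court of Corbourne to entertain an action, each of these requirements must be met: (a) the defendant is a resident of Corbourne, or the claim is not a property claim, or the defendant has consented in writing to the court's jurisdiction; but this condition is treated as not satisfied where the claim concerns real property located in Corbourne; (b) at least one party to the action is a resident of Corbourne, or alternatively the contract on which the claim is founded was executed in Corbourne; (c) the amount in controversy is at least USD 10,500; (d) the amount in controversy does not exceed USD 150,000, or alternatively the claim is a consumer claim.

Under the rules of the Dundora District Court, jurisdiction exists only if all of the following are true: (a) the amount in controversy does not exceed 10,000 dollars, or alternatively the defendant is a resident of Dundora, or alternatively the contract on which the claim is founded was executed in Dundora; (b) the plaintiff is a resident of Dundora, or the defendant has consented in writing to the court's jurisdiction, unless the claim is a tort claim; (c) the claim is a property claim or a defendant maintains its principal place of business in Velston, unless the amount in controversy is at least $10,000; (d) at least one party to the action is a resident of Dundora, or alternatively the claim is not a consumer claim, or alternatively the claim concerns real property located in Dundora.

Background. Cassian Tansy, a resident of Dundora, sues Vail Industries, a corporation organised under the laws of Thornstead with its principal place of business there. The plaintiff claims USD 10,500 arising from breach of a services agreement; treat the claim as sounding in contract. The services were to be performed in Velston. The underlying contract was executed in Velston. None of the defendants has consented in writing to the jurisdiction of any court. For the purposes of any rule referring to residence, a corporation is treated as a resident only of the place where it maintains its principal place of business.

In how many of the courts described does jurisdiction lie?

1

The Superior Court of Dundora:
  (a) The plaintiff resides in Dundora. The exception is not triggered, since the amount in controversy is USD 10,500, above the $10,000 ceiling. Met.
  (b) Cassian Tansy resides in Dundora. Condition met.
  (c) The claim is a contract claim, not a consumer claim, so one alternative holds. Satisfied.
  (d) The amount in controversy is USD 10,500, within the 11,500 dollars ceiling, so one alternative holds. Met.
  (e) The amount in controversy is USD 10,500, which meets the 5,000 dollars floor, which satisfies one of the alternatives. Condition met.
  → The court has jurisdiction.
The Civil Court of Corbourne:
  (a) The claim is a contract claim, not a property claim — that alternative is enough. The exception is not triggered, since the claim does not concern real property. Met.
  (b) No party resides in Corbourne; the contract was executed in Velston, not Corbourne — no alternative holds. Condition not met.
  (c) The amount in controversy is 10,500 dollars, which meets the $10,500 floor. Met.
  (d) The amount in controversy is 10,500 dollars, within the USD 150,000 ceiling — that alternative is enough. Met.
  → The court lacks jurisdiction.
The Dundora District Court:
  (a) The amount in controversy is USD 10,500, above the $10,000 ceiling; the defendant resides in Thornstead, not Dundora; the contract was executed in Velston, not Dundora — none of the alternatives is met. Condition not met.
  (b) The plaintiff resides in Dundora, so this disjunct is met. Satisfied.
  (c) The claim is a contract claim, not a property claim; the corporate defendant(s) have their principal place of business in Thornstead, not Velston — no alternative holds. However, the amount in controversy is 10,500 dollars, which meets the USD 10,000 floor, so the 'unless' proviso supplies this condition. Satisfied.
  (d) Cassian Tansy resides in Dundora, so this disjunct is met. Satisfied.
  → Not every requirement is met — no jurisdiction.
Courts with jurisdiction: the Superior Court of Dundora — 1 in total.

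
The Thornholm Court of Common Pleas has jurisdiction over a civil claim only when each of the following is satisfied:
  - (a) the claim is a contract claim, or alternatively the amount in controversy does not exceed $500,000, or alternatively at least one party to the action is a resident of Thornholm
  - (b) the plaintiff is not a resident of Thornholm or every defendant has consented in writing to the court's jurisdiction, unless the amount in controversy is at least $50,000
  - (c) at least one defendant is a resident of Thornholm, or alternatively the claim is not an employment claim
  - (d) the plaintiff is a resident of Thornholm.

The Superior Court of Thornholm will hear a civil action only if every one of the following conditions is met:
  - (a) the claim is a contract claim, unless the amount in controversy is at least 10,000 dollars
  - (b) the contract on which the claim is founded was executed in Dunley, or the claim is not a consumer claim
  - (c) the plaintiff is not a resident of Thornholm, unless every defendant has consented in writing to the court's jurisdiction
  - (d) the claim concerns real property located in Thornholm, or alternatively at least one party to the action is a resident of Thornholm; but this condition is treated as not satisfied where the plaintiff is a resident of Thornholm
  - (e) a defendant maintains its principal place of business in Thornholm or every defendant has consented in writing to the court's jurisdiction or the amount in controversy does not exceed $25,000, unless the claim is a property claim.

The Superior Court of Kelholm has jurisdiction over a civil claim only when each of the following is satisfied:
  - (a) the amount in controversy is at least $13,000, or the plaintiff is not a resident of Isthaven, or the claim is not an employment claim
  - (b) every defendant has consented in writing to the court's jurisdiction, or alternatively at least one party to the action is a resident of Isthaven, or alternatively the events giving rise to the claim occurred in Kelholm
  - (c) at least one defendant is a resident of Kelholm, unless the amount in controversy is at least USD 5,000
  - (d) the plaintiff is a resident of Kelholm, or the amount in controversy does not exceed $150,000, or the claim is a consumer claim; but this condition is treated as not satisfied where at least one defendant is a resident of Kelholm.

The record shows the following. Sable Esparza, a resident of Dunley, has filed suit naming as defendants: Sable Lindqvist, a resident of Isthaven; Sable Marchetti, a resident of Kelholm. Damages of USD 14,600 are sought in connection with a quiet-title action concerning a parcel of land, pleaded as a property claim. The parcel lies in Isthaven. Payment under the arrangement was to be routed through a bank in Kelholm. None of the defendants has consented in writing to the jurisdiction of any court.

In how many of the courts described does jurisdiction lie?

The Thornholm Court of Common Pleas:
  (a) The amount in controversy is 14,600 dollars, within the $500,000 ceiling — that alternative is enough. Satisfied.
  (b) The plaintiff resides in Dunley, which is not Thornholm, which satisfies one of the alternatives. Condition met.
  (c) The claim is a property claim, not an employment claim, so this disjunct is met. Met.
  (d) The plaintiff resides in Dunley, not Thornholm. Fails.
  → The court lacks jurisdiction.
The Superior Court of Thornholm:
  (a) The claim is a property claim, not a contract claim. But the amount in controversy is $14,600, which meets the USD 10,000 floor, and the 'unless' clause therefore excuses the requirement. Satisfied.
  (b) The claim is a property claim, not a consumer claim, which satisfies one of the alternatives. Condition met.
  (c) The plaintiff resides in Dunley, which is not Thornholm. Met.
  (d) The property lies in Isthaven, not Thornholm; no party resides in Thornholm — no alternative holds. Not satisfied.
  (e) The amount in controversy is $14,600, within the $25,000 ceiling, so this disjunct is met. Met.
  → The court lacks jurisdiction.
The Superior Court of Kelholm:
  (a) The amount in controversy is 14,600 dollars, which meets the $13,000 floor, so this disjunct is met. Met.
  (b) Sable Lindqvist resides in Isthaven, which satisfies one of the alternatives. Satisfied.
  (c) Sable Marchetti resides in Kelholm. Condition met.
  (d) The amount in controversy is USD 14,600, within the 150,000 dollars ceiling, which satisfies one of the alternatives. However, Sable Marchetti resides in Kelholm, which falls within the stated exception and so defeats the condition. Condition not met.
  → Not every requirement is met — no jurisdiction.
No court satisfies all of its conditions.

0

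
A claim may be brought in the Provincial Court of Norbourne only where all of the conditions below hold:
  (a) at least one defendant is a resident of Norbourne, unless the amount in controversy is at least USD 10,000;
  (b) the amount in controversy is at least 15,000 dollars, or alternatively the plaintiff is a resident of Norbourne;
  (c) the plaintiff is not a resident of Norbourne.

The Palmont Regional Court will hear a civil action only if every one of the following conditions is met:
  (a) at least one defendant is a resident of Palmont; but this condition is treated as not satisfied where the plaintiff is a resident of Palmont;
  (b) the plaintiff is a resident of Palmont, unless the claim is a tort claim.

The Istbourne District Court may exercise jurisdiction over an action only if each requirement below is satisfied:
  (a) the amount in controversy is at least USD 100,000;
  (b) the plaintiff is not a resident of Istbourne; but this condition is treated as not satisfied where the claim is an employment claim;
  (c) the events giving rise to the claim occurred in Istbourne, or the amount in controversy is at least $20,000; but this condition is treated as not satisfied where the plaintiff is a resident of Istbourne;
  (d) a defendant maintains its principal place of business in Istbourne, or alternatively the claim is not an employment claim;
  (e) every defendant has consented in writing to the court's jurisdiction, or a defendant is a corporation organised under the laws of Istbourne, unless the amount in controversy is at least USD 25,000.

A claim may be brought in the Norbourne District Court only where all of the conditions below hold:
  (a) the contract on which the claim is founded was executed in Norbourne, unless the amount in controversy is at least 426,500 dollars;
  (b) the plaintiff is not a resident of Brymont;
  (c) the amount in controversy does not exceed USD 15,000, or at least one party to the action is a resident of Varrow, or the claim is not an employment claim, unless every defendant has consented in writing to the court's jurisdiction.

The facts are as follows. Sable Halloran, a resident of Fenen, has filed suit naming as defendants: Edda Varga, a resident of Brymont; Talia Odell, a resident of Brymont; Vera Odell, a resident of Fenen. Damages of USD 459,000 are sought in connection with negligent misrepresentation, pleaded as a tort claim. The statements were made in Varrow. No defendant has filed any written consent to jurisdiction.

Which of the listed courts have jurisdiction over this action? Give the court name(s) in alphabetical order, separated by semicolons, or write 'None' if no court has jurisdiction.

the Istbourne District Court; the Norbourne District Court; the Provincial Court of Norbourne

The Provincial Court of Norbourne:
  (a) No defendant resides in Norbourne (they reside in Brymont, Brymont, Fenen). However, the amount in controversy is 459,000 dollars, which meets the $10,000 floor, so the 'unless' proviso supplies this condition. Condition met.
  (b) The amount in controversy is 459,000 dollars, which meets the USD 15,000 floor, which satisfies one of the alternatives. Satisfied.
  (c) The plaintiff resides in Fenen, which is not Norbourne. Satisfied.
  → The court has jurisdiction.
The Palmont Regional Court:
  (a) No defendant resides in Palmont (they reside in Brymont, Brymont, Fenen). Not satisfied.
  (b) The plaintiff resides in Fenen, not Palmont. However, the claim is a tort claim, so the 'unless' proviso supplies this condition. Condition met.
  → Not every requirement is met — no jurisdiction.
The Istbourne District Court:
  (a) The amount in controversy is USD 459,000, which meets the $100,000 floor. Satisfied.
  (b) The plaintiff resides in Fenen, which is not Istbourne. And the carve-out is inapplicable — the claim is a tort claim, not an employment claim. Met.
  (c) The amount in controversy is $459,000, which meets the 20,000 dollars floor, which satisfies one of the alternatives. The exception is not triggered, since the plaintiff resides in Fenen, not Istbourne. Met.
  (d) The claim is a tort claim, not an employment claim, so this disjunct is met. Satisfied.
  (e) No such written consent has been filed; no defendant is a corporation — no alternative holds. However, the amount in controversy is 459,000 dollars, which meets the USD 25,000 floor, so the 'unless' proviso supplies this condition. Condition met.
  → Jurisdiction lies.
The Norbourne District Court:
  (a) No contract (and hence no place of execution) is alleged. However, the amount in controversy is 459,000 dollars, which meets the 426,500 dollars floor, so the 'unless' proviso supplies this condition. Condition met.
  (b) The plaintiff resides in Fenen, which is not Brymont. Met.
  (c) The claim is a tort claim, not an employment claim, which satisfies one of the alternatives. Satisfied.
  → The court has jurisdiction.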